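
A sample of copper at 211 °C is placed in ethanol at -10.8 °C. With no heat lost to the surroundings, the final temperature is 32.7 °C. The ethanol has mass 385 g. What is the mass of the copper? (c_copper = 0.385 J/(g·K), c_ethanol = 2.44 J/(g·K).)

m ≈ 595 g

Conservation of energy gives ΣQ = 0:
m·0.385·(32.7 − 211) + 385·2.44·(32.7 − (-10.8)) = 0
-68.65 m = -40864
m = -40864/-68.65 ≈ 595.3 g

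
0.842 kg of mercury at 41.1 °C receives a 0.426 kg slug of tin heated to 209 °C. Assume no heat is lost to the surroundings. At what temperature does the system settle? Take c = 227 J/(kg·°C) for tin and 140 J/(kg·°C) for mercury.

T_f ≈ 116.8 °C

Setting the total heat transfer to zero:
0.426×227×(T − 209) + 0.842×140×(T − 41.1) = 0
96.7(T − 209) + 117.88(T − 41.1) = 0
(96.7 + 117.88) T = 96.7×209 + 117.88×41.1
T = 25056 / 214.58 = 117 °C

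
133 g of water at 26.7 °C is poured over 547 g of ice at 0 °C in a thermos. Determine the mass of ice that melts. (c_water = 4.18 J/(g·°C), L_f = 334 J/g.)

Water can give up m c ΔT = 133·4.18·26.7 = 14844 J before reaching 0 °C.
Melting all 547 g of ice would need 547·334 = 182698 J.
14844 J < 182698 J, so only part of the ice melts and the system sits at 0 °C.
Mass melted = 14844/334 ≈ 44.44 g.

m_melted ≈ 44.4 g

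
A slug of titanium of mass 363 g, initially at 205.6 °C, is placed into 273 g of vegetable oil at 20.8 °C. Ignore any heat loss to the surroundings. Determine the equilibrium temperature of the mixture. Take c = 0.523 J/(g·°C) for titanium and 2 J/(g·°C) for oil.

T_f ≈ 68.5 °C

T_f is the heat-capacity-weighted average of the initial temperatures:
T_f = (189.85×205.6 + 546×20.8) / (189.85 + 546)
    = 50390 / 735.85 ≈ 68.48 °C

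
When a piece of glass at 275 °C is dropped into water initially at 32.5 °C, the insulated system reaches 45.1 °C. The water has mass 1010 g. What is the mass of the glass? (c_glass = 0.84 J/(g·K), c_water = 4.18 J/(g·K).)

|Q_glass| = |Q_water|:
m×0.84×(275 − 45.1) = 1010×4.18×(45.1 − 32.5)
193.12 m = 53195  ⇒  m ≈ 275.5 g

m ≈ 275 g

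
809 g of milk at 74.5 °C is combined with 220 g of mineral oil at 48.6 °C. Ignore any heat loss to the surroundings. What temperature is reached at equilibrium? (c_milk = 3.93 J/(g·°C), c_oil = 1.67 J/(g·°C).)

T_f ≈ 71.8 °C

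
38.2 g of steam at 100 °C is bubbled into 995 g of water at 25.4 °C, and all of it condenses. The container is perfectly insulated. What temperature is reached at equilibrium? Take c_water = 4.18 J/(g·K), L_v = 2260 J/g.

T_f ≈ 48.1 °C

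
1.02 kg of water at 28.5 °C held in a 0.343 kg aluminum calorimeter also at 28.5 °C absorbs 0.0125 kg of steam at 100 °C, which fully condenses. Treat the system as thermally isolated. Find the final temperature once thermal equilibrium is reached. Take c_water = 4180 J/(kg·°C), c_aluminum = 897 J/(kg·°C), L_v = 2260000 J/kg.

T_f ≈ 35.4 °C

Conservation of energy gives ΣQ = 0:
latent heat released on condensation: 0.0125×2260000 = 28250
  condensed water 100 °C→T: 52.25(T − 100)
  original water: 4263.6(T − 28.5)
  aluminum cup: 0.343×897×(T − 28.5) = 307.67(T − 28.5)
4623.5 T = 28250 + 5225 + 130281 = 163756
T ≈ 35.42 °C, under the boiling point, so the assumption holds.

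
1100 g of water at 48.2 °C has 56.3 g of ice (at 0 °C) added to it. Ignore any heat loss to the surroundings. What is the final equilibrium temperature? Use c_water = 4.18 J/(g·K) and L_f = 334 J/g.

Sum of m c ΔT and latent-heat terms is zero:
latent heat to melt: 56.3·334 = 18804
  meltwater 0→T: 56.3·4.18·T = 235.33 T
  water cools: 1100·4.18·(T − 48.2) = 4598(T − 48.2)
4833.3 T = 221624 − 18804 = 202819
T ≈ 41.96 °C — above 0 °C, consistent with complete melting.

T_f ≈ 42.0 °C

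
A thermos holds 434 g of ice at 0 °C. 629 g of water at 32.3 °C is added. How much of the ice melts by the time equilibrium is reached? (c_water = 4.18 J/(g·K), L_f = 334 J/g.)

Water can give up m c ΔT = 629×4.18×32.3 = 84924 J before reaching 0 °C.
To melt every bit of ice: 434×334 = 144956 J.
84924 J < 144956 J, so only part of the ice melts and the system sits at 0 °C.
m_melted×334 = 84924  ⇒  m_melted ≈ 254.3 g.

m_melted ≈ 254 g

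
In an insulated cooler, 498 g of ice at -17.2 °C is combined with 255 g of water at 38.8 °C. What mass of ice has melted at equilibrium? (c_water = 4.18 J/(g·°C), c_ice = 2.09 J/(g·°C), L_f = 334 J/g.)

m_melted ≈ 70.2 g

Heat available from the water dropping to 0 °C: 255×4.18×38.8 = 41357 J.
Of that, 498×2.09×17.2 = 17902 J goes to bring the ice to 0 °C, leaving 23455 J.
Fully melting the ice requires m_ice L_f = 498×334 = 166332 J.
23455 J < 166332 J, so only part of the ice melts and the system sits at 0 °C.
Mass melted = 23455/334 ≈ 70.22 g.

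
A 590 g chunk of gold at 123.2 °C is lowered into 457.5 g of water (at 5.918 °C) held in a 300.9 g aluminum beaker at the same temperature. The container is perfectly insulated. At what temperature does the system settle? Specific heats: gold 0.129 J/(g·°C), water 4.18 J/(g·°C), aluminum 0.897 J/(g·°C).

Conservation of energy gives ΣQ = 0:
590×0.129×(T − 123.2) + 457.5×4.18×(T − 5.918) + 300.9×0.897×(T − 5.918) = 0
76.11(T − 123.2) + 1912.3(T − 5.918) + 269.91(T − 5.918) = 0
(76.11 + 1912.3 + 269.91) T = 76.11×123.2 + 1912.3×5.918 + 269.91×5.918
T ≈ 9.87 °C

T_f ≈ 9.9 °C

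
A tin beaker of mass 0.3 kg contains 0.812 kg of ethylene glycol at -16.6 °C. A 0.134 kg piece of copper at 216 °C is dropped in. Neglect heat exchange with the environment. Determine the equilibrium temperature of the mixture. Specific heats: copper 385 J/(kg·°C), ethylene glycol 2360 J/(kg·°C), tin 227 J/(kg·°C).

Let T be the final temperature. ΣQ_i = 0:
0.134*385*(T − 216) + 0.812*2360*(T − (-16.6)) + 0.3*227*(T − (-16.6)) = 0
51.59(T − 216) + 1916.3(T − (-16.6)) + 68.1(T − (-16.6)) = 0
(51.59 + 1916.3 + 68.1) T = 51.59*216 + 1916.3*(-16.6) + 68.1*(-16.6)
T ≈ -10.71 °C

T_f ≈ -10.7 °C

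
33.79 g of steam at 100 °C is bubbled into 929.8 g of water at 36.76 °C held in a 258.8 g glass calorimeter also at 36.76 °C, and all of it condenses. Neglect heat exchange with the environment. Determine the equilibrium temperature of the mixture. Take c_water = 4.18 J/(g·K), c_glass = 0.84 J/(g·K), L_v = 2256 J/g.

T_f ≈ 56.8 °C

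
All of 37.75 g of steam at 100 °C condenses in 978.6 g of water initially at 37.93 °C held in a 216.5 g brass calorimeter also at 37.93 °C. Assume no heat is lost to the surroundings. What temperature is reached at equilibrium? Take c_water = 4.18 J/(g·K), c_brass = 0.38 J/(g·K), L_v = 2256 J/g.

T_f ≈ 59.9 °C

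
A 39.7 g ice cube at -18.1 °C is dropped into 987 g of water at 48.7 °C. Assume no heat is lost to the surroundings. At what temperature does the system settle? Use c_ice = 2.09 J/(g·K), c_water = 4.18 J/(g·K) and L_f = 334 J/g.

T_f ≈ 43.4 °C

Energy conservation, ΣQ = 0:
ice -18.1→0 °C: 39.7×2.09×18.1 = 1501.8; fusion: m_ice L_f = 39.7×334 = 13260; meltwater 0→T: 39.7×4.18×T = 165.95 T; water cools: 987×4.18×(T − 48.7) = 4125.7(T − 48.7)
4291.6 T = 200920 − 14762 = 186158
T ≈ 43.38 °C — above 0 °C, consistent with complete melting.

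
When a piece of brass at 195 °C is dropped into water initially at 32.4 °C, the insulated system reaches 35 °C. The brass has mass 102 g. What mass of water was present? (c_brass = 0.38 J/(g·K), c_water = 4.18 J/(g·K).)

m ≈ 571 g

Heat lost by the brass = heat gained by the water:
102·0.38·(195 − 35) = m·4.18·(35 − 32.4)
10.87 m = 6201.6  ⇒  m ≈ 570.6 g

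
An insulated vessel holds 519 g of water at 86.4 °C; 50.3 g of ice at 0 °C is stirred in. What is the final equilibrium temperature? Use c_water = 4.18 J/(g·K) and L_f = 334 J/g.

Let T be the final temperature. ΣQ_i = 0:
latent heat to melt: 50.3×334 = 16800
  meltwater 0→T: 50.3×4.18×T = 210.25 T
  water: 2169.4(T − 86.4)
2379.7 T = 187438 − 16800 = 170638
T ≈ 71.71 °C — above 0 °C, consistent with complete melting.

T_f ≈ 71.7 °C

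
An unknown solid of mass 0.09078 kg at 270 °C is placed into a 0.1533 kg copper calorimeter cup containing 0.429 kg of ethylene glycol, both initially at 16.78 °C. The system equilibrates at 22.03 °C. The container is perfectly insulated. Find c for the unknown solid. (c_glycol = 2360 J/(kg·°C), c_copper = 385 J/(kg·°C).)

Taking heat into each body as positive, Σ m c ΔT = 0:
0.09078·c·(22.03 − 270) + 0.429·2360·(22.03 − 16.78) + 0.1533·385·(22.03 − 16.78) = 0
-22.51 c = -5625.2
c = -5625.2/-22.51 ≈ 249.9 J/(kg·°C)

c ≈ 250 J/(kg·°C)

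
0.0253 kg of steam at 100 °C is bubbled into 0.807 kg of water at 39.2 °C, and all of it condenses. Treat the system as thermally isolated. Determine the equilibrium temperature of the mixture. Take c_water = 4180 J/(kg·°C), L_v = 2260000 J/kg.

Conservation of energy gives ΣQ = 0:
steam→water at 100 °C releases m L_v = 0.0253×2260000 = 57178; condensed water 100 °C→T: 105.75(T − 100); water warms: 0.807×4180×(T − 39.2) = 3373.3(T − 39.2)
3479 T = 57178 + 10575 + 132232 = 199985
T ≈ 57.48 °C (< 100 °C, so full condensation is consistent).

T_f ≈ 57.5 °C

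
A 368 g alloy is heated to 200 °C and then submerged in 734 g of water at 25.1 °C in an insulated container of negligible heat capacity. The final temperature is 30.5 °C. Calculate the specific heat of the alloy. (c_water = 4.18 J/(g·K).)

c ≈ 0.266 J/(g·K)

Heat gained plus heat lost sum to zero:
368×c×(30.5 − 200) + 734×4.18×(30.5 − 25.1) = 0
-62376 c = -16568
c = -16568/-62376 ≈ 0.2656 J/(g·K)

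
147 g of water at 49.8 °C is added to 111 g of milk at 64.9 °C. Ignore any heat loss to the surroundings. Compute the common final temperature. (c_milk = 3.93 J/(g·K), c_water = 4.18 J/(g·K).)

T_f ≈ 56.1 °C

Heat lost by the milk equals heat gained by the water:
111×3.93×(64.9 − T) = 147×4.18×(T − 49.8)
436.23(64.9 − T) = 614.46(T − 49.8)
1050.7 T = 58911  ⇒  T ≈ 56.07 °C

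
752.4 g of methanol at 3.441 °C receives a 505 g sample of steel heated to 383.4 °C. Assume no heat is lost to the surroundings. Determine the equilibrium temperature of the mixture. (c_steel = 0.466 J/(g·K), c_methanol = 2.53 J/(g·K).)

T_f ≈ 45.2 °C

Heat lost by the steel equals heat gained by the methanol:
505×0.466×(383.4 − T) = 752.4×2.53×(T − 3.441)
235.33(383.4 − T) = 1903.6(T − 3.441)
2138.9 T = 96776  ⇒  T ≈ 45.25 °C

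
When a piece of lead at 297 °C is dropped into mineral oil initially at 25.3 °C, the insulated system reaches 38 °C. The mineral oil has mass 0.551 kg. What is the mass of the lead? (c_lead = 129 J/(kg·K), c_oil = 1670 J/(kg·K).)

|Q_lead| = |Q_oil|:
m×129×(297 − 38) = 0.551×1670×(38 − 25.3)
33411 m = 11686  ⇒  m ≈ 0.3498 kg

m ≈ 0.35 kg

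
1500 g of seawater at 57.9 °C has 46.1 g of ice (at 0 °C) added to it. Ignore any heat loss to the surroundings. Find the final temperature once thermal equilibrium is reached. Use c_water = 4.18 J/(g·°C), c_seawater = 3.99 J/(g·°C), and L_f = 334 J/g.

Setting the total heat transfer to zero:
fusion: m_ice L_f = 46.1·334 = 15397
  warm the meltwater: 192.7 T
  seawater: 5985(T − 57.9)
6177.7 T = 346532 − 15397 = 331134
T ≈ 53.60 °C — above 0 °C, consistent with complete melting.

T_f ≈ 53.6 °C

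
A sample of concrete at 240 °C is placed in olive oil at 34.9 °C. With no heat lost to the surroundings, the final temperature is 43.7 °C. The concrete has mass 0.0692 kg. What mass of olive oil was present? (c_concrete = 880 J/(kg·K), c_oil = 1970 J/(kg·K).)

Energy conservation, ΣQ = 0:
0.0692×880×(43.7 − 240) + m×1970×(43.7 − 34.9) = 0
17336 m = 11954
m = 11954/17336 ≈ 0.6895 kg

m ≈ 0.69 kg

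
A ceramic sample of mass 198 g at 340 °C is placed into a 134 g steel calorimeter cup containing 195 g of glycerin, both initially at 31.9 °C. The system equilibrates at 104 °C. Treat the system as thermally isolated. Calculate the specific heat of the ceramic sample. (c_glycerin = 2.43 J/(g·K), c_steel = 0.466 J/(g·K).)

c ≈ 0.827 J/(g·K)

Net heat exchanged in the isolated system is zero:
198·c·(104 − 340) + 195·2.43·(104 − 31.9) + 134·0.466·(104 − 31.9) = 0
-46728 c = -38667
c = -38667/-46728 ≈ 0.8275 J/(g·K)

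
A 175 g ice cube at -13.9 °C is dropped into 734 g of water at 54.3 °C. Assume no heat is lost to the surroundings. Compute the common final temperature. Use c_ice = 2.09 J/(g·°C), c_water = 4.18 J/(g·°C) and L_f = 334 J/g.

Conservation of energy gives ΣQ = 0:
warm ice to 0 °C: 175·2.09·(0 − (-13.9)) = 5083.9
  melt ice: 175·334 = 58450
  meltwater 0→T: 175·4.18·T = 731.5 T
  water: 3068.1(T − 54.3)
3799.6 T = 166599 − 63534 = 103065
T ≈ 27.13 °C. Since T > 0 °C, the all-ice-melts assumption holds.

T_f ≈ 27.1 °C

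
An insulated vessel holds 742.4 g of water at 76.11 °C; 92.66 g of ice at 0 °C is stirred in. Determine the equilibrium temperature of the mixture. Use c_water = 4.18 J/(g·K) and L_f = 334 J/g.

T_f ≈ 58.8 °C

Setting the total heat transfer to zero:
latent heat to melt: 92.66·334 = 30948; meltwater 0→T: 92.66·4.18·T = 387.32 T; water: 3103.2(T − 76.11)
3490.6 T = 236187 − 30948 = 205239
T ≈ 58.80 °C (positive, so assuming full melt was valid).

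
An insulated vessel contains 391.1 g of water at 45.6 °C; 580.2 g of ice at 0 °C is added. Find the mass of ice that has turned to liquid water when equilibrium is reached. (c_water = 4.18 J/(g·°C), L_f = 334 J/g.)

m_melted ≈ 223 g

Cooling the water to 0 °C releases 391.1×4.18×45.6 = 74547 J.
Melting all 580.2 g of ice would need 580.2×334 = 193787 J.
74547 J < 193787 J, so only part of the ice melts and the system sits at 0 °C.
Mass melted = 74547/334 ≈ 223.2 g.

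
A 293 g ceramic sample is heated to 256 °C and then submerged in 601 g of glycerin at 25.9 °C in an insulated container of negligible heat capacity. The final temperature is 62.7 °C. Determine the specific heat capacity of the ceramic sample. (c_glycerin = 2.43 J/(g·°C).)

c ≈ 0.949 J/(g·°C)

m_s c (T_s − T_f) = m_glycerin c_glycerin (T_f − T_0):
293·c·(256 − 62.7) = 601·2.43·(62.7 − 25.9)
56637 c = 53744  ⇒  c ≈ 0.9489 J/(g·°C)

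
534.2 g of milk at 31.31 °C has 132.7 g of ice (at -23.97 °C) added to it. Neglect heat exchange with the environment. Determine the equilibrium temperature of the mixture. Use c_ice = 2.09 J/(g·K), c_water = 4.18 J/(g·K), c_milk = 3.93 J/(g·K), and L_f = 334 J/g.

T_f ≈ 5.6 °C

Heat gained plus heat lost sum to zero:
ice -23.97→0 °C: 132.7·2.09·23.97 = 6647.9; fusion: m_ice L_f = 132.7·334 = 44322; meltwater 0→T: 132.7·4.18·T = 554.69 T; milk cools: 534.2·3.93·(T − 31.31) = 2099.4(T − 31.31)
2654.1 T = 65732 − 50970 = 14763
T ≈ 5.56 °C. Since T > 0 °C, the all-ice-melts assumption holds.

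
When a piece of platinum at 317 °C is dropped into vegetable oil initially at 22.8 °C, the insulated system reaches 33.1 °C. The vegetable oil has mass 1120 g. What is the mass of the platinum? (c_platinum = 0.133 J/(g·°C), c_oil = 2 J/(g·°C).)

m ≈ 611 g

Heat gained plus heat lost sum to zero:
m·0.133·(33.1 − 317) + 1120·2·(33.1 − 22.8) = 0
-37.76 m = -23072
m = -23072/-37.76 ≈ 611 g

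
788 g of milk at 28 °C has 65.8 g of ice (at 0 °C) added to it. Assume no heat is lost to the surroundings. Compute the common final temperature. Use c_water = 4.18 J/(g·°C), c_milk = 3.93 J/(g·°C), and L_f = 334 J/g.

T_f ≈ 19.2 °C

Energy balance with sensible and latent terms:
fusion: m_ice L_f = 65.8·334 = 21977
  warm the meltwater: 275.04 T
  milk: 3096.8(T − 28)
3371.9 T = 86712 − 21977 = 64734
T ≈ 19.20 °C. Since T > 0 °C, the all-ice-melts assumption holds.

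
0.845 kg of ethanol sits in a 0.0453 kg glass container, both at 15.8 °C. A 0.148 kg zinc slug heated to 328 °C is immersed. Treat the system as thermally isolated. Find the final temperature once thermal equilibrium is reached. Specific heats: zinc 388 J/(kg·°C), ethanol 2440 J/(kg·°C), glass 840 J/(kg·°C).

With ΣQ=0 the equilibrium temperature is the m·c-weighted mean:
T_f = (57.42·328 + 2061.8·15.8 + 38.05·15.8) / (57.42 + 2061.8 + 38.05)
    = 52013 / 2157.3 ≈ 24.11 °C

T_f ≈ 24.1 °C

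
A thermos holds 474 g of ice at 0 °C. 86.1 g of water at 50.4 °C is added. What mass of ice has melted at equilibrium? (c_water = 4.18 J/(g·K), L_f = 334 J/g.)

Heat available from the water dropping to 0 °C: 86.1×4.18×50.4 = 18139 J.
Melting all 474 g of ice would need 474×334 = 158316 J.
Since 18139 < 158316 J, not all the ice melts; equilibrium is at 0 °C.
m_melt = 18139 / L_f = 54.31 g.

m_melted ≈ 54.3 g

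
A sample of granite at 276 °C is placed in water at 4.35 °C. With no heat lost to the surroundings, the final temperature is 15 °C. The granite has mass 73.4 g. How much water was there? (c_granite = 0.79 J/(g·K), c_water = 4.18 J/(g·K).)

m ≈ 340 g

Heat lost by the granite = heat gained by the water:
73.4×0.79×(276 − 15) = m×4.18×(15 − 4.35)
44.52 m = 15134  ⇒  m ≈ 340 g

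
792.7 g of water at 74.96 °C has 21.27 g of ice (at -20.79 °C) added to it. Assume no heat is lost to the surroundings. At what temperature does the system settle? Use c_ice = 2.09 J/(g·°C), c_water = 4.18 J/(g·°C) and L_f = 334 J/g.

Energy balance with sensible and latent terms:
warm ice to 0 °C: 21.27·2.09·(0 − (-20.79)) = 924.2
  melt ice: 21.27·334 = 7104.2
  warm the meltwater: 88.91 T
  water cools: 792.7·4.18·(T − 74.96) = 3313.5(T − 74.96)
3402.4 T = 248379 − 8028.4 = 240351
T ≈ 70.64 °C — above 0 °C, consistent with complete melting.

T_f ≈ 70.6 °C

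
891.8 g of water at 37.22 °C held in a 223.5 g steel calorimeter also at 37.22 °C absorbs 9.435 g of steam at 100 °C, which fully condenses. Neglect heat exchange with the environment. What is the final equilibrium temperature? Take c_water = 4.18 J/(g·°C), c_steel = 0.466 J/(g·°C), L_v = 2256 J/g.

T_f ≈ 43.4 °C

Energy conservation, ΣQ = 0:
condense steam: −9.435×2256 = −21285
  condensed water 100 °C→T: 39.44(T − 100)
  water warms: 891.8×4.18×(T − 37.22) = 3727.7(T − 37.22)
  cup: 104.15(T − 37.22)
3871.3 T = 21285 + 3943.8 + 142622 = 167852
T ≈ 43.36 °C, under the boiling point, so the assumption holds.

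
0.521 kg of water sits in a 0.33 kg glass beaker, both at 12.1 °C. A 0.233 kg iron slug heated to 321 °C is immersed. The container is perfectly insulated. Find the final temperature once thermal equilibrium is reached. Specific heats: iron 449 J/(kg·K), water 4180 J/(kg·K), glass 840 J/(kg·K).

Heat gained plus heat lost sum to zero:
0.233*449*(T − 321) + 0.521*4180*(T − 12.1) + 0.33*840*(T − 12.1) = 0
2559.6 T = 63287
T = 63287/2559.6 ≈ 24.73 °C

T_f ≈ 24.7 °C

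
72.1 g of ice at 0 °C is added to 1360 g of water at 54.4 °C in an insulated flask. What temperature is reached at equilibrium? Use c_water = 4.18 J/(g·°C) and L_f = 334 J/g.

T_f ≈ 47.6 °C

Setting the total heat transfer to zero:
latent heat to melt: 72.1×334 = 24081; warm the meltwater: 301.38 T; water: 5684.8(T − 54.4)
5986.2 T = 309253 − 24081 = 285172
T ≈ 47.64 °C (positive, so assuming full melt was valid).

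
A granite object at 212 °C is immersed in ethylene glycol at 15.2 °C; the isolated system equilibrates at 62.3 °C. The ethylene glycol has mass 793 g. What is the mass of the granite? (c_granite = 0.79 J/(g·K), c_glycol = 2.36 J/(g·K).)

Heat gained plus heat lost sum to zero:
m·0.79·(62.3 − 212) + 793·2.36·(62.3 − 15.2) = 0
-118.26 m = -88147
m = -88147/-118.26 ≈ 745.3 g

m ≈ 745 g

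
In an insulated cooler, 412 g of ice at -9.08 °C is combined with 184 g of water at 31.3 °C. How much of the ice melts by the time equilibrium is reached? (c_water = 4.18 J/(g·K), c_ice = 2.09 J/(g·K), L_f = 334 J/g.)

m_melted ≈ 48.7 g

Water can give up m c ΔT = 184×4.18×31.3 = 24073 J before reaching 0 °C.
Warming the ice to 0 °C takes 412×2.09×9.08 = 7818.6 J, leaving 16255 J for melting.
Melting all 412 g of ice would need 412×334 = 137608 J.
Since 16255 < 137608 J, not all the ice melts; equilibrium is at 0 °C.
Mass melted = 16255/334 ≈ 48.67 g.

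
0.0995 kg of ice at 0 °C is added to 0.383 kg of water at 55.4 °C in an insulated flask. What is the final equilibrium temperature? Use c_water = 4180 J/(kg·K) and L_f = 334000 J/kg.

T_f ≈ 27.5 °C

Sum of m c ΔT and latent-heat terms is zero:
latent heat to melt: 0.0995·334000 = 33233; meltwater 0→T: 0.0995·4180·T = 415.91 T; water: 1600.9(T − 55.4)
2016.9 T = 88692 − 33233 = 55459
T ≈ 27.50 °C (positive, so assuming full melt was valid).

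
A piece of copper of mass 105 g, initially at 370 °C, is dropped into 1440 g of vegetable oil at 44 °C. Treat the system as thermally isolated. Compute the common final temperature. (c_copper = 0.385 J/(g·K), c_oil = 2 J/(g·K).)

Energy conservation, ΣQ = 0:
105·0.385·(T − 370) + 1440·2·(T − 44) = 0
40.43(T − 370) + 2880(T − 44) = 0
(40.43 + 2880) T = 40.43·370 + 2880·44
T = 141677 / 2920.4 = 48.5 °C

T_f ≈ 48.5 °C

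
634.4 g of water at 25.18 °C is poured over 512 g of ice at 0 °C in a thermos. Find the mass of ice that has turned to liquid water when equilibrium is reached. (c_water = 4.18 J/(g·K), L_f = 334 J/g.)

Water can give up m c ΔT = 634.4×4.18×25.18 = 66772 J before reaching 0 °C.
Fully melting the ice requires m_ice L_f = 512×334 = 171008 J.
That's not enough to melt it all — equilibrium is at 0 °C with ice remaining.
m_melt = 66772 / L_f = 199.9 g.

m_melted ≈ 200 g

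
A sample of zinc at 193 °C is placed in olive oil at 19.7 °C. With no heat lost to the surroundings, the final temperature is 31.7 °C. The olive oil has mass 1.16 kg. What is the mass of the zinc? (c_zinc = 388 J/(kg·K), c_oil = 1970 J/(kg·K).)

m ≈ 0.438 kg

|Q_zinc| = |Q_oil|:
m·388·(193 − 31.7) = 1.16·1970·(31.7 − 19.7)
62584 m = 27422  ⇒  m ≈ 0.4382 kg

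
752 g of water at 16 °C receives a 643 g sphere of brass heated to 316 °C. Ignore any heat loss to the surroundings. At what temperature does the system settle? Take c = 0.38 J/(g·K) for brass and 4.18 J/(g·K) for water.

Taking heat into each body as positive, Σ m c ΔT = 0:
643×0.38×(T − 316) + 752×4.18×(T − 16) = 0
244.34(T − 316) + 3143.4(T − 16) = 0
3387.7 T = 127505
T ≈ 37.64 °C

T_f ≈ 37.6 °C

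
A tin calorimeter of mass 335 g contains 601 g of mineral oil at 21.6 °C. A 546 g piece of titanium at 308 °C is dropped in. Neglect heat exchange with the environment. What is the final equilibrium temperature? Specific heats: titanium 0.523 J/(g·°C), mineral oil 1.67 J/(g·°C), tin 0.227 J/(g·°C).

T_f ≈ 81.5 °C

Taking heat into each body as positive, Σ m c ΔT = 0:
546*0.523*(T − 308) + 601*1.67*(T − 21.6) + 335*0.227*(T − 21.6) = 0
(285.56 + 1003.7 + 76.05) T = 285.56*308 + 1003.7*21.6 + 76.05*21.6
T = 111274 / 1365.3 = 81.5 °C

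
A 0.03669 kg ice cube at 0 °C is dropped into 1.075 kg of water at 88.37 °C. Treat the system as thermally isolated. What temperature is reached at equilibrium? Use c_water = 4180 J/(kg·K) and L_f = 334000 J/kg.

T_f ≈ 82.8 °C

Net heat exchanged in the isolated system is zero:
melt ice: 0.03669·334000 = 12254
  meltwater 0→T: 0.03669·4180·T = 153.36 T
  water cools: 1.075·4180·(T − 88.37) = 4493.5(T − 88.37)
4646.9 T = 397091 − 12254 = 384836
T ≈ 82.82 °C (positive, so assuming full melt was valid).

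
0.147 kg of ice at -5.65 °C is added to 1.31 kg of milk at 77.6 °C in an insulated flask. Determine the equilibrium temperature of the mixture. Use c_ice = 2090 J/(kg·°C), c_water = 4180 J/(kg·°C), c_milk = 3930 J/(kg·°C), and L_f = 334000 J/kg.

Let T be the final temperature. ΣQ_i = 0:
warm ice to 0 °C: 0.147×2090×(0 − (-5.65)) = 1735.8; latent heat to melt: 0.147×334000 = 49098; warm the meltwater: 614.46 T; milk cools: 1.31×3930×(T − 77.6) = 5148.3(T − 77.6)
5762.8 T = 399508 − 50834 = 348674
T ≈ 60.50 °C — above 0 °C, consistent with complete melting.

T_f ≈ 60.5 °C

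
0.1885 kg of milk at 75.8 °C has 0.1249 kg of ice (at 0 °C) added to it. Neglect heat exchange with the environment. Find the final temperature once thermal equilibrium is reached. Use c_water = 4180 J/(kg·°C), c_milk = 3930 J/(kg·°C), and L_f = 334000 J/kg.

T_f ≈ 11.4 °C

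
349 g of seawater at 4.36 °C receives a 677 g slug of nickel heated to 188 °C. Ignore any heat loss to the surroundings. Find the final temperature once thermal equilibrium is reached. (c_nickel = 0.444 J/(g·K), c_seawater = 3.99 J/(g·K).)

T_f ≈ 37.0 °C

Set heat shed by the hot body equal to heat absorbed by the cold body:
677×0.444×(188 − T) = 349×3.99×(T − 4.36)
300.59(188 − T) = 1392.5(T − 4.36)
1693.1 T = 62582  ⇒  T ≈ 36.96 °C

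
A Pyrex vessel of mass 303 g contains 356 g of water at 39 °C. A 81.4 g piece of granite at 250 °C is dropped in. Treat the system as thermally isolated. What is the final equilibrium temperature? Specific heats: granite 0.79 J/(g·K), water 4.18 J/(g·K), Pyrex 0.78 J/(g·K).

Net heat exchanged in the isolated system is zero:
81.4*0.79*(T − 250) + 356*4.18*(T − 39) + 303*0.78*(T − 39) = 0
64.31(T − 250) + 1488.1(T − 39) + 236.34(T − 39) = 0
(64.31 + 1488.1 + 236.34) T = 64.31*250 + 1488.1*39 + 236.34*39
T = 83329 / 1788.7 = 46.6 °C

T_f ≈ 46.6 °C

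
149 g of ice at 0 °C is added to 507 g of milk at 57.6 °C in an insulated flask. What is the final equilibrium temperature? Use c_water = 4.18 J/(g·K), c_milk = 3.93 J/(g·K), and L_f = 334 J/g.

T_f ≈ 24.9 °C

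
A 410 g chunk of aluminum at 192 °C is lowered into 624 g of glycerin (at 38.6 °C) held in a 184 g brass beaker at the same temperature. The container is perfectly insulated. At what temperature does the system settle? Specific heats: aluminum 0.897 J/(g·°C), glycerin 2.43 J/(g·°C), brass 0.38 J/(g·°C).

T_f ≈ 67.5 °C

Net heat exchanged in the isolated system is zero:
410×0.897×(T − 192) + 624×2.43×(T − 38.6) + 184×0.38×(T − 38.6) = 0
(367.77 + 1516.3 + 69.92) T = 367.77×192 + 1516.3×38.6 + 69.92×38.6
T = 131841 / 1954 = 67.5 °C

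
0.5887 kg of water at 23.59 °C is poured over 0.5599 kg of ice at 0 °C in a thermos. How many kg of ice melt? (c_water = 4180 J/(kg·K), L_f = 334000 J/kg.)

m_melted ≈ 0.174 kg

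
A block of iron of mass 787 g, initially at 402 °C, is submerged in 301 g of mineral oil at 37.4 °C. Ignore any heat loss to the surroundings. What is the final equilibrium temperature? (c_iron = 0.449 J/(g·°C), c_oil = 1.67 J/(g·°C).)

T_f ≈ 187.9 °C

Heat lost by the iron equals heat gained by the oil:
787×0.449×(402 − T) = 301×1.67×(T − 37.4)
353.36(402 − T) = 502.67(T − 37.4)
856.03 T = 160852  ⇒  T ≈ 187.90 °C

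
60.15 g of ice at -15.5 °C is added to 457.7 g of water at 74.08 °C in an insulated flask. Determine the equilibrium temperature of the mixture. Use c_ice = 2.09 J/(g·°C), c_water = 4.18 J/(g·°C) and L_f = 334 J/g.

Conservation of energy gives ΣQ = 0:
ice -15.5→0 °C: 60.15×2.09×15.5 = 1948.6; melt ice: 60.15×334 = 20090; warm the meltwater: 251.43 T; water cools: 457.7×4.18×(T − 74.08) = 1913.2(T − 74.08)
2164.6 T = 141729 − 22039 = 119690
T ≈ 55.29 °C (positive, so assuming full melt was valid).

T_f ≈ 55.3 °C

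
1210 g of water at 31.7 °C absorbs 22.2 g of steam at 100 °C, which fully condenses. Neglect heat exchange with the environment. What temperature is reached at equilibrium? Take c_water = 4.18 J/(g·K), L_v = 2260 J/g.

T_f ≈ 42.7 °C

Setting the total heat transfer to zero:
condense steam: −22.2×2260 = −50172; condensate cools 100→T: 22.2×4.18×(T − 100) = 92.8(T − 100); water warms: 1210×4.18×(T − 31.7) = 5057.8(T − 31.7)
5150.6 T = 50172 + 9279.6 + 160332 = 219784
T ≈ 42.67 °C, under the boiling point, so the assumption holds.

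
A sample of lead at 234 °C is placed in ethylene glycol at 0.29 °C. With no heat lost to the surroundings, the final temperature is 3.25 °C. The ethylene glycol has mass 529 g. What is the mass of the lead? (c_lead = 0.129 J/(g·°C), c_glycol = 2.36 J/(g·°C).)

m ≈ 124 g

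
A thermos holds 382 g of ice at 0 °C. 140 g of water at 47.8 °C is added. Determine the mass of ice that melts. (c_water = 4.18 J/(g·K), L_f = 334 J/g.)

m_melted ≈ 83.8 g

Water can give up m c ΔT = 140×4.18×47.8 = 27973 J before reaching 0 °C.
Melting all 382 g of ice would need 382×334 = 127588 J.
That's not enough to melt it all — equilibrium is at 0 °C with ice remaining.
m_melted×334 = 27973  ⇒  m_melted ≈ 83.75 g.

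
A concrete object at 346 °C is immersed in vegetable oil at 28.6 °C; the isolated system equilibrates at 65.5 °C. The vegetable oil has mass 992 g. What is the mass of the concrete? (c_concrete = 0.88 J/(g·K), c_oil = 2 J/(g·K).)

m ≈ 297 g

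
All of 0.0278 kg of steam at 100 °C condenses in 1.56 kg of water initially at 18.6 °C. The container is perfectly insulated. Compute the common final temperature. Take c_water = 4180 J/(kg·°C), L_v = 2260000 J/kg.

T_f ≈ 29.5 °C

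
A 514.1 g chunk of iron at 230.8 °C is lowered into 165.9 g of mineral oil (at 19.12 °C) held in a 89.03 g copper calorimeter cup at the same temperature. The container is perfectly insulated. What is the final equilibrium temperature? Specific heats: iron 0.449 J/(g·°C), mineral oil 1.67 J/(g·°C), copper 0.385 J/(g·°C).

T_f ≈ 109.2 °C

T_f is the heat-capacity-weighted average of the initial temperatures:
T_f = (230.83·230.8 + 277.05·19.12 + 34.28·19.12) / (230.83 + 277.05 + 34.28)
    = 59228 / 542.16 ≈ 109.25 °C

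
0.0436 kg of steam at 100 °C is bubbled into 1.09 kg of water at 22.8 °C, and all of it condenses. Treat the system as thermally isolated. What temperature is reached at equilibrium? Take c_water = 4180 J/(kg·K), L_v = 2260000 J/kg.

Setting the total heat transfer to zero:
steam→water at 100 °C releases m L_v = 0.0436×2260000 = 98536; condensate cools 100→T: 0.0436×4180×(T − 100) = 182.25(T − 100); original water: 4556.2(T − 22.8)
4738.4 T = 98536 + 18225 + 103881 = 220642
T ≈ 46.56 °C, under the boiling point, so the assumption holds.

T_f ≈ 46.6 °C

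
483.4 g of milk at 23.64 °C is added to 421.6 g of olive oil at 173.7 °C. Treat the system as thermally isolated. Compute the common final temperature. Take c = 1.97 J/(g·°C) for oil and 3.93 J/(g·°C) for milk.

T_f ≈ 69.3 °C

Net heat exchanged in the isolated system is zero:
421.6*1.97*(T − 173.7) + 483.4*3.93*(T − 23.64) = 0
2730.3 T = 189177
T = 189177/2730.3 ≈ 69.29 °C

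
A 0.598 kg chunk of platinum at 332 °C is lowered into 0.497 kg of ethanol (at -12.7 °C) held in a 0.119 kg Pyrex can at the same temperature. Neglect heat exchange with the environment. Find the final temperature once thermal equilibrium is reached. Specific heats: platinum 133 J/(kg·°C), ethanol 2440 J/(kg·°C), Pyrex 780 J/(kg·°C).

Taking heat into each body as positive, Σ m c ΔT = 0:
0.598*133*(T − 332) + 0.497*2440*(T − (-12.7)) + 0.119*780*(T − (-12.7)) = 0
79.53(T − 332) + 1212.7(T − (-12.7)) + 92.82(T − (-12.7)) = 0
(79.53 + 1212.7 + 92.82) T = 79.53*332 + 1212.7*(-12.7) + 92.82*(-12.7)
T ≈ 7.09 °C

T_f ≈ 7.1 °C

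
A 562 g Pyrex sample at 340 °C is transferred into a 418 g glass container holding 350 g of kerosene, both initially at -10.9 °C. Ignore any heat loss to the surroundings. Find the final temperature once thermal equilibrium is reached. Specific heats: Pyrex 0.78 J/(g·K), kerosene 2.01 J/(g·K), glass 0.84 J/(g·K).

With ΣQ=0 the equilibrium temperature is the m·c-weighted mean:
T_f = (438.36×340 + 703.5×(-10.9) + 351.12×(-10.9)) / (438.36 + 703.5 + 351.12)
    = 137547 / 1493 ≈ 92.13 °C

T_f ≈ 92.1 °C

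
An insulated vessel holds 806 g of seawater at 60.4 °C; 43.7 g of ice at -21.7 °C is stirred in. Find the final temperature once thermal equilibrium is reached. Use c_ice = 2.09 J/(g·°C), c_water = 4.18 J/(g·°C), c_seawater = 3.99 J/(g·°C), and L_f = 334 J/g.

T_f ≈ 52.3 °C

Taking heat into each body as positive, Σ m c ΔT = 0:
ice -21.7→0 °C: 43.7·2.09·21.7 = 1981.9
  fusion: m_ice L_f = 43.7·334 = 14596
  warm the meltwater: 182.67 T
  seawater cools: 806·3.99·(T − 60.4) = 3215.9(T − 60.4)
3398.6 T = 194243 − 16578 = 177665
T ≈ 52.28 °C — above 0 °C, consistent with complete melting.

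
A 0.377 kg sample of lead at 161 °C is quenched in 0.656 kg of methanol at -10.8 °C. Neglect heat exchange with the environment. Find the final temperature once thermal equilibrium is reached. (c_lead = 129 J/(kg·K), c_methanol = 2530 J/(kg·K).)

Set heat shed by the hot body equal to heat absorbed by the cold body:
0.377·129·(161 − T) = 0.656·2530·(T − (-10.8))
48.63(161 − T) = 1659.7(T − (-10.8))
1708.3 T = -10095  ⇒  T ≈ -5.91 °C

T_f ≈ -5.9 °C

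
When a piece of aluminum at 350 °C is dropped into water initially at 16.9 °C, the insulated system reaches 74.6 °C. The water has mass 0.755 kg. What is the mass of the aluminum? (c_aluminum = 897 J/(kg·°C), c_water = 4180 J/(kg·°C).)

m ≈ 0.737 kg

|Q_aluminum| = |Q_water|:
m·897·(350 − 74.6) = 0.755·4180·(74.6 − 16.9)
247034 m = 182095  ⇒  m ≈ 0.7371 kg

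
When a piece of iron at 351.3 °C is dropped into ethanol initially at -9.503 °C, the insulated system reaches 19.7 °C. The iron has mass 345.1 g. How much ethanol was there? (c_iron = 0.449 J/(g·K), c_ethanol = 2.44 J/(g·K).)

|Q_iron| = |Q_ethanol|:
345.1·0.449·(351.3 − 19.7) = m·2.44·(19.7 − (-9.503))
71.26 m = 51381  ⇒  m ≈ 721.1 g

m ≈ 721 g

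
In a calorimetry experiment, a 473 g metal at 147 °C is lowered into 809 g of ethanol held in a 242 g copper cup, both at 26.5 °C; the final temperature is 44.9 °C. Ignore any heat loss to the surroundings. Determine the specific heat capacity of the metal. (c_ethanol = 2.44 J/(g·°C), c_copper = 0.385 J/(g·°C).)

c ≈ 0.788 J/(g·°C)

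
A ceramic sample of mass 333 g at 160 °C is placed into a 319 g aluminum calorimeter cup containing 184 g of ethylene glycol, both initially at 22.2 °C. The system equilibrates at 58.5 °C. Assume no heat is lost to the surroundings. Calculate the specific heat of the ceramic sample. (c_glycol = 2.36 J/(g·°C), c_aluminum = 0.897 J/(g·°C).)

c ≈ 0.774 J/(g·°C)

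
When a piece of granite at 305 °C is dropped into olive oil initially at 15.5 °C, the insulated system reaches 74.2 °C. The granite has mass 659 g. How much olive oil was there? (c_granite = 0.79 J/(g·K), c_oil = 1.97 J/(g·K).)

m ≈ 1040 g

Let T be the final temperature. ΣQ_i = 0:
659×0.79×(74.2 − 305) + m×1.97×(74.2 − 15.5) = 0
115.64 m = 120157
m = 120157/115.64 ≈ 1039 g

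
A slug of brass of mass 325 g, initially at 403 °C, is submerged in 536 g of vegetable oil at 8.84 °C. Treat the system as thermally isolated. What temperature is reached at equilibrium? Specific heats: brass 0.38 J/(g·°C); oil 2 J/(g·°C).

T_f ≈ 49.6 °C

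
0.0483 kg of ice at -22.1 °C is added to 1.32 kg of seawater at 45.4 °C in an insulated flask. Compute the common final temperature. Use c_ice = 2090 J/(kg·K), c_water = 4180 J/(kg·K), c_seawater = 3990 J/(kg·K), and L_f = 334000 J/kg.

T_f ≈ 40.4 °C

Let T be the final temperature. ΣQ_i = 0:
ice -22.1→0 °C: 0.0483·2090·22.1 = 2230.9; melt ice: 0.0483·334000 = 16132; meltwater 0→T: 0.0483·4180·T = 201.89 T; seawater cools: 1.32·3990·(T − 45.4) = 5266.8(T − 45.4)
5468.7 T = 239113 − 18363 = 220750
T ≈ 40.37 °C — above 0 °C, consistent with complete melting.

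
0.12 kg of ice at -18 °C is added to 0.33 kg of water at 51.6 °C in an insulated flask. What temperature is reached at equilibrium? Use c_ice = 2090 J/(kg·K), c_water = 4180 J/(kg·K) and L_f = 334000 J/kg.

Sum of m c ΔT and latent-heat terms is zero:
warm ice to 0 °C: 0.12×2090×(0 − (-18)) = 4514.4; latent heat to melt: 0.12×334000 = 40080; warm the meltwater: 501.6 T; water: 1379.4(T − 51.6)
1881 T = 71177 − 44594 = 26583
T ≈ 14.13 °C — above 0 °C, consistent with complete melting.

T_f ≈ 14.1 °C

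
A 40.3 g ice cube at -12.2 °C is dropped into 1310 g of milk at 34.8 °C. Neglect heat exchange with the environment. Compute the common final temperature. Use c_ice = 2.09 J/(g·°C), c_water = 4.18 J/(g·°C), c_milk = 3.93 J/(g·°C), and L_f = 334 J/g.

Energy conservation, ΣQ = 0:
warm ice to 0 °C: 40.3×2.09×(0 − (-12.2)) = 1027.6; melt ice: 40.3×334 = 13460; meltwater 0→T: 40.3×4.18×T = 168.45 T; milk: 5148.3(T − 34.8)
5316.8 T = 179161 − 14488 = 164673
T ≈ 30.97 °C. Since T > 0 °C, the all-ice-melts assumption holds.

T_f ≈ 31.0 °C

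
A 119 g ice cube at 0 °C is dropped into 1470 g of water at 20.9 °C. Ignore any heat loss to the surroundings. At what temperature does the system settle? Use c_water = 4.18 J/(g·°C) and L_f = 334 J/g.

Energy balance with sensible and latent terms:
fusion: m_ice L_f = 119·334 = 39746
  warm the meltwater: 497.42 T
  water cools: 1470·4.18·(T − 20.9) = 6144.6(T − 20.9)
6642 T = 128422 − 39746 = 88676
T ≈ 13.35 °C (positive, so assuming full melt was valid).

T_f ≈ 13.4 °C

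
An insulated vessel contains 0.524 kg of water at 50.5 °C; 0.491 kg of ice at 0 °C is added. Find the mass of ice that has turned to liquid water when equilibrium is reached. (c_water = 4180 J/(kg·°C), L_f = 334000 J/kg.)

Cooling the water to 0 °C releases 0.524×4180×50.5 = 110611 J.
Melting all 0.491 kg of ice would need 0.491×334000 = 163994 J.
110611 J < 163994 J, so only part of the ice melts and the system sits at 0 °C.
Mass melted = 110611/334000 ≈ 0.3312 kg.

m_melted ≈ 0.331 kg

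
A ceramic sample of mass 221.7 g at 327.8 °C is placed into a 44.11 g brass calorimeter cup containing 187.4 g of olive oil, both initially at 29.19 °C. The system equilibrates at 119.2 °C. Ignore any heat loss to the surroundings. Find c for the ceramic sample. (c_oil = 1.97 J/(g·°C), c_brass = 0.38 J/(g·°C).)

c ≈ 0.751 J/(g·°C)

Energy conservation, ΣQ = 0:
221.7·c·(119.2 − 327.8) + 187.4·1.97·(119.2 − 29.19) + 44.11·0.38·(119.2 − 29.19) = 0
-46247 c = -34738
c = -34738/-46247 ≈ 0.7512 J/(g·°C)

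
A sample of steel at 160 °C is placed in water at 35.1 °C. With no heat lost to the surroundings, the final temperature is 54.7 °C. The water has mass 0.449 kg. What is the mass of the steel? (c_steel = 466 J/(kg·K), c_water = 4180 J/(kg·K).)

|Q_steel| = |Q_water|:
m·466·(160 − 54.7) = 0.449·4180·(54.7 − 35.1)
49070 m = 36786  ⇒  m ≈ 0.7497 kg

m ≈ 0.75 kg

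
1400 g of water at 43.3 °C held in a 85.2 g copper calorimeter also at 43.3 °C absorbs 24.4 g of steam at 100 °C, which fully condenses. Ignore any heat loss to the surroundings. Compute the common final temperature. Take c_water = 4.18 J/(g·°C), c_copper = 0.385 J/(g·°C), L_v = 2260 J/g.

Setting the total heat transfer to zero:
condense steam: −24.4·2260 = −55144; condensate cools 100→T: 24.4·4.18·(T − 100) = 101.99(T − 100); original water: 5852(T − 43.3); copper cup: 85.2·0.385·(T − 43.3) = 32.8(T − 43.3)
5986.8 T = 55144 + 10199 + 254812 = 320155
T ≈ 53.48 °C (< 100 °C, so full condensation is consistent).

T_f ≈ 53.5 °C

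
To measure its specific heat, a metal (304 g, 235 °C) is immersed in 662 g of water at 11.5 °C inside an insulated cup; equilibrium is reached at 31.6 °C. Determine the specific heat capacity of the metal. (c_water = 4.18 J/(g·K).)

c ≈ 0.9 J/(g·K)

Net heat exchanged in the isolated system is zero:
304·c·(31.6 − 235) + 662·4.18·(31.6 − 11.5) = 0
-61834 c = -55620
c = -55620/-61834 ≈ 0.8995 J/(g·K)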